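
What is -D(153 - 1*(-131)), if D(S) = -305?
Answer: 305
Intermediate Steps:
-D(153 - 1*(-131)) = -1*(-305) = 305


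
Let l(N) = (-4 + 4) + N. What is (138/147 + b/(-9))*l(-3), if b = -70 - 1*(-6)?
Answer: -3550/147 ≈ -24.150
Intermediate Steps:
b = -64 (b = -70 + 6 = -64)
l(N) = N (l(N) = 0 + N = N)
(138/147 + b/(-9))*l(-3) = (138/147 - 64/(-9))*(-3) = (138*(1/147) - 64*(-1/9))*(-3) = (46/49 + 64/9)*(-3) = (3550/441)*(-3) = -3550/147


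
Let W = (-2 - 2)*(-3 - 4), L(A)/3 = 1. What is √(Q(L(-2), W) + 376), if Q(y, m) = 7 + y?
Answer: √386 ≈ 19.647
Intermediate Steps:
L(A) = 3 (L(A) = 3*1 = 3)
W = 28 (W = -4*(-7) = 28)
√(Q(L(-2), W) + 376) = √((7 + 3) + 376) = √(10 + 376) = √386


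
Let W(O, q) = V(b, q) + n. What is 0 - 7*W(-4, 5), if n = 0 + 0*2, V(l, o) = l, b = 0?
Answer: 0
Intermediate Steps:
n = 0 (n = 0 + 0 = 0)
W(O, q) = 0 (W(O, q) = 0 + 0 = 0)
0 - 7*W(-4, 5) = 0 - 7*0 = 0 + 0 = 0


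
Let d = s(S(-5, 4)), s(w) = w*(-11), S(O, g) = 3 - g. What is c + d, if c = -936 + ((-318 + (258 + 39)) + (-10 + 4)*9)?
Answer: -1000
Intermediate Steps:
s(w) = -11*w
d = 11 (d = -11*(3 - 1*4) = -11*(3 - 4) = -11*(-1) = 11)
c = -1011 (c = -936 + ((-318 + 297) - 6*9) = -936 + (-21 - 54) = -936 - 75 = -1011)
c + d = -1011 + 11 = -1000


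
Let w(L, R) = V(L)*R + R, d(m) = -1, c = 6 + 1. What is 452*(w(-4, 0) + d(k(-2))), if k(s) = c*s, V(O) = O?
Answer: -452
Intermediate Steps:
c = 7
k(s) = 7*s
w(L, R) = R + L*R (w(L, R) = L*R + R = R + L*R)
452*(w(-4, 0) + d(k(-2))) = 452*(0*(1 - 4) - 1) = 452*(0*(-3) - 1) = 452*(0 - 1) = 452*(-1) = -452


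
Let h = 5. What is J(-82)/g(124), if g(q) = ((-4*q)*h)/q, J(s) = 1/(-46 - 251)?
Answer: 1/5940 ≈ 0.00016835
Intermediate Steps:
J(s) = -1/297 (J(s) = 1/(-297) = -1/297)
g(q) = -20 (g(q) = (-4*q*5)/q = (-20*q)/q = -20)
J(-82)/g(124) = -1/297/(-20) = -1/297*(-1/20) = 1/5940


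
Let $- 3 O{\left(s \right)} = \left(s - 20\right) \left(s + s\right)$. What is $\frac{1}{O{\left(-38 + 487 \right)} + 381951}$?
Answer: $\frac{1}{253537} \approx 3.9442 \cdot 10^{-6}$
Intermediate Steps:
$O{\left(s \right)} = - \frac{2 s \left(-20 + s\right)}{3}$ ($O{\left(s \right)} = - \frac{\left(s - 20\right) \left(s + s\right)}{3} = - \frac{\left(-20 + s\right) 2 s}{3} = - \frac{2 s \left(-20 + s\right)}{3}$)
$\frac{1}{O{\left(-38 + 487 \right)} + 381951} = \frac{1}{\frac{2 \left(-38 + 487\right) \left(20 - \left(-38 + 487\right)\right)}{3} + 381951} = \frac{1}{\frac{2}{3} \cdot 449 \left(20 - 449\right) + 381951} = \frac{1}{\frac{2}{3} \cdot 449 \left(-429\right) + 381951} = \frac{1}{-128414 + 381951} = \frac{1}{253537}$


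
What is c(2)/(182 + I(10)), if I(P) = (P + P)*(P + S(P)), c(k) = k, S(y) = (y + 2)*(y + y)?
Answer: 1/2591 ≈ 0.00038595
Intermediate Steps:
S(y) = 2*y*(2 + y) (S(y) = (2 + y)*(2*y) = 2*y*(2 + y))
I(P) = 2*P*(P + 2*P*(2 + P)) (I(P) = (P + P)*(P + 2*P*(2 + P)) = (2*P)*(P + 2*P*(2 + P)) = 2*P*(P + 2*P*(2 + P)))
c(2)/(182 + I(10)) = 2/(182 + 10²*(10 + 4*10)) = 2/(182 + 100*(10 + 40)) = 2/(182 + 100*50) = 2/(182 + 5000) = 2/5182 = (1/5182)*2 = 1/2591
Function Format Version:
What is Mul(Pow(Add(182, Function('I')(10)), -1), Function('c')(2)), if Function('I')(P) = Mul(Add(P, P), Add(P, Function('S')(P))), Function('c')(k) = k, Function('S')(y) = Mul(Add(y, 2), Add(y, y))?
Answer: Rational(1, 2591) ≈ 0.00038595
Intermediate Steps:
Function('S')(y) = Mul(2, y, Add(2, y)) (Function('S')(y) = Mul(Add(2, y), Mul(2, y)) = Mul(2, y, Add(2, y)))
Function('I')(P) = Mul(2, P, Add(P, Mul(2, P, Add(2, P)))) (Function('I')(P) = Mul(Add(P, P), Add(P, Mul(2, P, Add(2, P)))) = Mul(Mul(2, P), Add(P, Mul(2, P, Add(2, P)))) = Mul(2, P, Add(P, Mul(2, P, Add(2, P)))))
Mul(Pow(Add(182, Function('I')(10)), -1), Function('c')(2)) = Mul(Pow(Add(182, Mul(Pow(10, 2), Add(10, Mul(4, 10)))), -1), 2) = Mul(Pow(Add(182, Mul(100, Add(10, 40))), -1), 2) = Mul(Pow(Add(182, Mul(100, 50)), -1), 2) = Mul(Pow(Add(182, 5000), -1), 2) = Mul(Pow(5182, -1), 2) = Mul(Rational(1, 5182), 2) = Rational(1, 2591)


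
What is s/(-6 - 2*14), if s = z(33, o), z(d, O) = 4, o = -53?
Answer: -2/17 ≈ -0.11765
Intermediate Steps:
s = 4
s/(-6 - 2*14) = 4/(-6 - 2*14) = 4/(-6 - 28) = 4/(-34) = 4*(-1/34) = -2/17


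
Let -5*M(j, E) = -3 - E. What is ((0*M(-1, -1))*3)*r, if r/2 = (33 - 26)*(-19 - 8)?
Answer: 0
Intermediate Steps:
M(j, E) = ⅗ + E/5 (M(j, E) = -(-3 - E)/5 = ⅗ + E/5)
r = -378 (r = 2*((33 - 26)*(-19 - 8)) = 2*(7*(-27)) = 2*(-189) = -378)
((0*M(-1, -1))*3)*r = ((0*(⅗ + (⅕)*(-1)))*3)*(-378) = ((0*(⅗ - ⅕))*3)*(-378) = ((0*(⅖))*3)*(-378) = (0*3)*(-378) = 0*(-378) = 0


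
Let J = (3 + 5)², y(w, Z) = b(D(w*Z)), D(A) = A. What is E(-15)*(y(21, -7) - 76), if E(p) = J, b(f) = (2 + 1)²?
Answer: -4288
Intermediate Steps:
b(f) = 9 (b(f) = 3² = 9)
y(w, Z) = 9
J = 64 (J = 8² = 64)
E(p) = 64
E(-15)*(y(21, -7) - 76) = 64*(9 - 76) = 64*(-67) = -4288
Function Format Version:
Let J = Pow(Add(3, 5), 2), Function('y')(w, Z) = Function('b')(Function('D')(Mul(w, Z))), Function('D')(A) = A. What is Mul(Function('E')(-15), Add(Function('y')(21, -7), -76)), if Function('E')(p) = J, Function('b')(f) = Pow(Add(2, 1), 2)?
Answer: -4288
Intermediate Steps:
Function('b')(f) = 9 (Function('b')(f) = Pow(3, 2) = 9)
Function('y')(w, Z) = 9
J = 64 (J = Pow(8, 2) = 64)
Function('E')(p) = 64
Mul(Function('E')(-15), Add(Function('y')(21, -7), -76)) = Mul(64, Add(9, -76)) = Mul(64, -67) = -4288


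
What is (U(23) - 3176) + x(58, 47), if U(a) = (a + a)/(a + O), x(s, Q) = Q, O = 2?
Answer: -78179/25 ≈ -3127.2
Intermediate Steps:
U(a) = 2*a/(2 + a) (U(a) = (a + a)/(a + 2) = (2*a)/(2 + a) = 2*a/(2 + a))
(U(23) - 3176) + x(58, 47) = (2*23/(2 + 23) - 3176) + 47 = (2*23/25 - 3176) + 47 = (2*23*(1/25) - 3176) + 47 = (46/25 - 3176) + 47 = -79354/25 + 47 = -78179/25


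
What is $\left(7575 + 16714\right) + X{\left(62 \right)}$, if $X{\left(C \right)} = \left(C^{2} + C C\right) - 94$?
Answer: $31883$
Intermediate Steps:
$X{\left(C \right)} = -94 + 2 C^{2}$ ($X{\left(C \right)} = \left(C^{2} + C^{2}\right) - 94 = 2 C^{2} - 94 = -94 + 2 C^{2}$)
$\left(7575 + 16714\right) + X{\left(62 \right)} = \left(7575 + 16714\right) - \left(94 - 2 \cdot 62^{2}\right) = 24289 + \left(-94 + 2 \cdot 3844\right) = 24289 + \left(-94 + 7688\right) = 24289 + 7594 = 31883$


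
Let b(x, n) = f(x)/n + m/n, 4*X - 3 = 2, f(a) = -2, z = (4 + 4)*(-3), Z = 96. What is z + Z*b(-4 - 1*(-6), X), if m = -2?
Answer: -1656/5 ≈ -331.20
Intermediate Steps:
z = -24 (z = 8*(-3) = -24)
X = 5/4 (X = ¾ + (¼)*2 = ¾ + ½ = 5/4 ≈ 1.2500)
b(x, n) = -4/n (b(x, n) = -2/n - 2/n = -4/n)
z + Z*b(-4 - 1*(-6), X) = -24 + 96*(-4/5/4) = -24 + 96*(-4*⅘) = -24 + 96*(-16/5) = -24 - 1536/5 = -1656/5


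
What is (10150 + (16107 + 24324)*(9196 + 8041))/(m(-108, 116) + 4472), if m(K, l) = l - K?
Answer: 696919297/4696 ≈ 1.4841e+5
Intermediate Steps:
(10150 + (16107 + 24324)*(9196 + 8041))/(m(-108, 116) + 4472) = (10150 + (16107 + 24324)*(9196 + 8041))/((116 - 1*(-108)) + 4472) = (10150 + 40431*17237)/((116 + 108) + 4472) = (10150 + 696909147)/(224 + 4472) = 696919297/4696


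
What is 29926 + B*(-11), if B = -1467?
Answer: 46063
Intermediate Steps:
29926 + B*(-11) = 29926 - 1467*(-11) = 29926 + 16137 = 46063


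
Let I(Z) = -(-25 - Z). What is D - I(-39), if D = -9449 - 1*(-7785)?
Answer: -1650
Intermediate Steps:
I(Z) = 25 + Z
D = -1664 (D = -9449 + 7785 = -1664)
D - I(-39) = -1664 - (25 - 39) = -1664 - 1*(-14) = -1664 + 14 = -1650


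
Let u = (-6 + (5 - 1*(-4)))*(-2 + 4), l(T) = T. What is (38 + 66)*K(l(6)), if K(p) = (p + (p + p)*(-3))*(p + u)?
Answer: -37440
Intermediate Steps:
u = 6 (u = (-6 + (5 + 4))*2 = (-6 + 9)*2 = 3*2 = 6)
K(p) = -5*p*(6 + p) (K(p) = (p + (p + p)*(-3))*(p + 6) = (p + (2*p)*(-3))*(6 + p) = (p - 6*p)*(6 + p) = (-5*p)*(6 + p) = -5*p*(6 + p))
(38 + 66)*K(l(6)) = (38 + 66)*(-5*6*(6 + 6)) = 104*(-5*6*12) = 104*(-360) = -37440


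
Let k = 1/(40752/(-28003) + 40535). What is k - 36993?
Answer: -41989306107026/1135060853 ≈ -36993.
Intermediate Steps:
k = 28003/1135060853 (k = 1/(40752*(-1/28003) + 40535) = 1/(-40752/28003 + 40535) = 1/(1135060853/28003) = 28003/1135060853 ≈ 2.4671e-5)
k - 36993 = 28003/1135060853 - 36993 = -41989306107026/1135060853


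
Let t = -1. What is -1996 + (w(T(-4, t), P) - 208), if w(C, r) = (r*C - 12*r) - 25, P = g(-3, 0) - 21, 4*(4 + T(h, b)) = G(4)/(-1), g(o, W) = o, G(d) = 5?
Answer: -1815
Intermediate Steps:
T(h, b) = -21/4 (T(h, b) = -4 + (5/(-1))/4 = -4 + (5*(-1))/4 = -4 + (1/4)*(-5) = -4 - 5/4 = -21/4)
P = -24 (P = -3 - 21 = -24)
w(C, r) = -25 - 12*r + C*r (w(C, r) = (C*r - 12*r) - 25 = (-12*r + C*r) - 25 = -25 - 12*r + C*r)
-1996 + (w(T(-4, t), P) - 208) = -1996 + ((-25 - 12*(-24) - 21/4*(-24)) - 208) = -1996 + ((-25 + 288 + 126) - 208) = -1996 + (389 - 208) = -1996 + 181 = -1815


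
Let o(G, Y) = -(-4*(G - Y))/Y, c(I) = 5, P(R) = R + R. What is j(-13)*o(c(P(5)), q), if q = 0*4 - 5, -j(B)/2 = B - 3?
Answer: -256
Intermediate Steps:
P(R) = 2*R
j(B) = 6 - 2*B (j(B) = -2*(B - 3) = -2*(-3 + B) = 6 - 2*B)
q = -5 (q = 0 - 5 = -5)
o(G, Y) = -(-4*G + 4*Y)/Y
j(-13)*o(c(P(5)), q) = (6 - 2*(-13))*(-4 + 4*5/(-5)) = (6 + 26)*(-4 + 4*5*(-⅕)) = 32*(-4 - 4) = 32*(-8) = -256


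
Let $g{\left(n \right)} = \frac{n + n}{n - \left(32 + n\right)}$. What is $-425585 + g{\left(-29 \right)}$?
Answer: $- \frac{6809331}{16} \approx -4.2558 \cdot 10^{5}$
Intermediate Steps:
$g{\left(n \right)} = - \frac{n}{16}$ ($g{\left(n \right)} = \frac{2 n}{-32} = 2 n \left(- \frac{1}{32}\right) = - \frac{n}{16}$)
$-425585 + g{\left(-29 \right)} = -425585 - - \frac{29}{16} = -425585 + \frac{29}{16} = - \frac{6809331}{16}$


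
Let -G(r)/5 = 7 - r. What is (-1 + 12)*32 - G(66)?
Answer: 57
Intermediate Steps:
G(r) = -35 + 5*r (G(r) = -5*(7 - r) = -35 + 5*r)
(-1 + 12)*32 - G(66) = (-1 + 12)*32 - (-35 + 5*66) = 11*32 - (-35 + 330) = 352 - 1*295 = 352 - 295 = 57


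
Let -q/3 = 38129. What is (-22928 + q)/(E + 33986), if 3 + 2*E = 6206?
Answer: -54926/14835 ≈ -3.7025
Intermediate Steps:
E = 6203/2 (E = -3/2 + (½)*6206 = -3/2 + 3103 = 6203/2 ≈ 3101.5)
q = -114387 (q = -3*38129 = -114387)
(-22928 + q)/(E + 33986) = (-22928 - 114387)/(6203/2 + 33986) = -137315/74175/2 = -137315*2/74175 = -54926/14835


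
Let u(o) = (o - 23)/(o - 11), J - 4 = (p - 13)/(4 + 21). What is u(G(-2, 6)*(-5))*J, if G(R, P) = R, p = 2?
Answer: 1157/25 ≈ 46.280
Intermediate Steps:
J = 89/25 (J = 4 + (2 - 13)/(4 + 21) = 4 - 11/25 = 89/25 ≈ 3.5600)
u(o) = (-23 + o)/(-11 + o)
u(G(-2, 6)*(-5))*J = ((-23 - 2*(-5))/(-11 - 2*(-5)))*(89/25) = ((-23 + 10)/(-11 + 10))*(89/25) = (-13/(-1))*(89/25) = -1*(-13)*(89/25) = 13*(89/25) = 1157/25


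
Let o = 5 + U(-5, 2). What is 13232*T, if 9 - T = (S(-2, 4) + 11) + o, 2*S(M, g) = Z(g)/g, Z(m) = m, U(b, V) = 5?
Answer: -165400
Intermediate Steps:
o = 10 (o = 5 + 5 = 10)
S(M, g) = ½ (S(M, g) = (g/g)/2 = (½)*1 = ½)
T = -25/2 (T = 9 - ((½ + 11) + 10) = 9 - (23/2 + 10) = 9 - 1*43/2 = 9 - 43/2 = -25/2 ≈ -12.500)
13232*T = 13232*(-25/2) = -165400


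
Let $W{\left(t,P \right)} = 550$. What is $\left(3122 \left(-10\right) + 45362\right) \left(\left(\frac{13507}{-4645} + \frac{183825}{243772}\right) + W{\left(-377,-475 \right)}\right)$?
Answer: $\frac{4386408270703191}{566160470} \approx 7.7476 \cdot 10^{6}$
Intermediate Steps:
$\left(3122 \left(-10\right) + 45362\right) \left(\left(\frac{13507}{-4645} + \frac{183825}{243772}\right) + W{\left(-377,-475 \right)}\right) = \left(3122 \left(-10\right) + 45362\right) \left(\left(\frac{13507}{-4645} + \frac{183825}{243772}\right) + 550\right) = \left(-31220 + 45362\right) \left(\left(13507 \left(- \frac{1}{4645}\right) + 183825 \cdot \frac{1}{243772}\right) + 550\right) = 14142 \left(\left(- \frac{13507}{4645} + \frac{183825}{243772}\right) + 550\right) = 14142 \left(- \frac{2438761279}{1132320940} + 550\right) = 14142 \cdot \frac{620337755721}{1132320940} = \frac{4386408270703191}{566160470}$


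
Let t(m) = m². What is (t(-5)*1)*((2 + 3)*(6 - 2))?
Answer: 500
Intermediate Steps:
(t(-5)*1)*((2 + 3)*(6 - 2)) = ((-5)²*1)*((2 + 3)*(6 - 2)) = (25*1)*(5*4) = 25*20 = 500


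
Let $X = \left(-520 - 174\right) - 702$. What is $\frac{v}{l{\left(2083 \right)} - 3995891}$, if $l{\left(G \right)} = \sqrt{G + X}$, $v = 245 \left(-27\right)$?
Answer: $\frac{26432818965}{15967144883194} + \frac{6615 \sqrt{687}}{15967144883194} \approx 0.0016555$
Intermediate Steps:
$X = -1396$ ($X = -694 - 702 = -1396$)
$v = -6615$
$l{\left(G \right)} = \sqrt{-1396 + G}$ ($l{\left(G \right)} = \sqrt{G - 1396} = \sqrt{-1396 + G}$)
$\frac{v}{l{\left(2083 \right)} - 3995891} = - \frac{6615}{\sqrt{-1396 + 2083} - 3995891} = - \frac{6615}{\sqrt{687} - 3995891} = - \frac{6615}{-3995891 + \sqrt{687}}$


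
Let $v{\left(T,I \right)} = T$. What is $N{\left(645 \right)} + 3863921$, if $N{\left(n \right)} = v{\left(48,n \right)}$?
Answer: $3863969$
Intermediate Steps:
$N{\left(n \right)} = 48$
$N{\left(645 \right)} + 3863921 = 48 + 3863921 = 3863969$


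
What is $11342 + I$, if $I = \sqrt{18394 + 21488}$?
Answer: $11342 + 17 \sqrt{138} \approx 11542.0$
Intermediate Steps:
$I = 17 \sqrt{138}$ ($I = \sqrt{39882} = 17 \sqrt{138} \approx 199.7$)
$11342 + I = 11342 + 17 \sqrt{138}$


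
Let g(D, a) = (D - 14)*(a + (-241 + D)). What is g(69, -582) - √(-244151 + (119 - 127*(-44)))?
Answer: -41470 - 2*I*√59611 ≈ -41470.0 - 488.31*I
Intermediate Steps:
g(D, a) = (-14 + D)*(-241 + D + a)
g(69, -582) - √(-244151 + (119 - 127*(-44))) = (3374 + 69² - 255*69 - 14*(-582) + 69*(-582)) - √(-244151 + (119 - 127*(-44))) = (3374 + 4761 - 17595 + 8148 - 40158) - √(-244151 + (119 + 5588)) = -41470 - √(-244151 + 5707) = -41470 - √(-238444) = -41470 - 2*I*√59611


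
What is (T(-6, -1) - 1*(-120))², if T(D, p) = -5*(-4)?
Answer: 19600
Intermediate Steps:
T(D, p) = 20
(T(-6, -1) - 1*(-120))² = (20 - 1*(-120))² = (20 + 120)² = 140² = 19600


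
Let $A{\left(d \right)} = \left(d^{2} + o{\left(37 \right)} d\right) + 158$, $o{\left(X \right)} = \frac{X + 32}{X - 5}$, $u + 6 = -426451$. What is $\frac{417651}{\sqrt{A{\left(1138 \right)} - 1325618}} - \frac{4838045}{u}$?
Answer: $\frac{4838045}{426457} - \frac{128508 i \sqrt{447395}}{34415} \approx 11.345 - 2497.6 i$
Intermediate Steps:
$u = -426457$ ($u = -6 - 426451 = -426457$)
$o{\left(X \right)} = \frac{32 + X}{-5 + X}$
$A{\left(d \right)} = 158 + d^{2} + \frac{69 d}{32}$ ($A{\left(d \right)} = \left(d^{2} + \frac{32 + 37}{-5 + 37} d\right) + 158 = \left(d^{2} + \frac{1}{32} \cdot 69 d\right) + 158 = \left(d^{2} + \frac{69 d}{32}\right) + 158 = 158 + d^{2} + \frac{69 d}{32}$)
$\frac{417651}{\sqrt{A{\left(1138 \right)} - 1325618}} - \frac{4838045}{u} = \frac{417651}{\sqrt{\left(158 + 1138^{2} + \frac{69}{32} \cdot 1138\right) - 1325618}} - \frac{4838045}{-426457} = \frac{417651}{\sqrt{\left(158 + 1295044 + \frac{39261}{16}\right) - 1325618}} - - \frac{4838045}{426457} = \frac{417651}{\sqrt{\frac{20762493}{16} - 1325618}} + \frac{4838045}{426457} = \frac{417651}{\sqrt{- \frac{447395}{16}}} + \frac{4838045}{426457} = \frac{417651}{\frac{1}{4} i \sqrt{447395}} + \frac{4838045}{426457} = 417651 \left(- \frac{4 i \sqrt{447395}}{447395}\right) + \frac{4838045}{426457} = - \frac{128508 i \sqrt{447395}}{34415} + \frac{4838045}{426457} = \frac{4838045}{426457} - \frac{128508 i \sqrt{447395}}{34415}$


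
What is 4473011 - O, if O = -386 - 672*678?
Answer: 4929013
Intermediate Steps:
O = -456002 (O = -386 - 455616 = -456002)
4473011 - O = 4473011 - 1*(-456002) = 4473011 + 456002 = 4929013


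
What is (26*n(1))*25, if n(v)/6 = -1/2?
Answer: -1950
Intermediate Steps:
n(v) = -3 (n(v) = 6*(-1/2) = -3)
(26*n(1))*25 = (26*(-3))*25 = -78*25 = -1950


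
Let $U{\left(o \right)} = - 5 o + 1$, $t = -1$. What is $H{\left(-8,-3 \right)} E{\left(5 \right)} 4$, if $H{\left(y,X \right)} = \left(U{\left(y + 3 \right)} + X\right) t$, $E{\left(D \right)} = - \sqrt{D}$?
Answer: $92 \sqrt{5} \approx 205.72$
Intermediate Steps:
$U{\left(o \right)} = 1 - 5 o$
$H{\left(y,X \right)} = 14 - X + 5 y$ ($H{\left(y,X \right)} = \left(\left(1 - 5 \left(y + 3\right)\right) + X\right) \left(-1\right) = \left(\left(1 - 5 \left(3 + y\right)\right) + X\right) \left(-1\right) = \left(\left(1 - \left(15 + 5 y\right)\right) + X\right) \left(-1\right) = \left(\left(-14 - 5 y\right) + X\right) \left(-1\right) = \left(-14 + X - 5 y\right) \left(-1\right) = 14 - X + 5 y$)
$H{\left(-8,-3 \right)} E{\left(5 \right)} 4 = \left(14 - -3 + 5 \left(-8\right)\right) - \sqrt{5} \cdot 4 = \left(14 + 3 - 40\right) \left(- 4 \sqrt{5}\right) = - 23 \left(- 4 \sqrt{5}\right) = 92 \sqrt{5}$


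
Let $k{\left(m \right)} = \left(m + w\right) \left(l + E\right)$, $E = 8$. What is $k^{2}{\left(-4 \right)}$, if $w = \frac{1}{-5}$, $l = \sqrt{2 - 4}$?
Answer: $\frac{27342}{25} + \frac{7056 i \sqrt{2}}{25} \approx 1093.7 + 399.15 i$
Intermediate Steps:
$l = i \sqrt{2}$ ($l = \sqrt{-2} = i \sqrt{2} \approx 1.4142 i$)
$w = - \frac{1}{5} \approx -0.2$
$k{\left(m \right)} = \left(8 + i \sqrt{2}\right) \left(- \frac{1}{5} + m\right)$ ($k{\left(m \right)} = \left(m - \frac{1}{5}\right) \left(i \sqrt{2} + 8\right) = \left(- \frac{1}{5} + m\right) \left(8 + i \sqrt{2}\right) = \left(8 + i \sqrt{2}\right) \left(- \frac{1}{5} + m\right)$)
$k^{2}{\left(-4 \right)} = \left(- \frac{8}{5} + 8 \left(-4\right) - \frac{i \sqrt{2}}{5} + i \left(-4\right) \sqrt{2}\right)^{2} = \left(- \frac{8}{5} - 32 - \frac{i \sqrt{2}}{5} - 4 i \sqrt{2}\right)^{2} = \left(- \frac{168}{5} - \frac{21 i \sqrt{2}}{5}\right)^{2}$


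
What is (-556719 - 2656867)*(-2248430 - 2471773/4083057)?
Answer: 29502230901104136838/4083057 ≈ 7.2255e+12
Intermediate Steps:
(-556719 - 2656867)*(-2248430 - 2471773/4083057) = -3213586*(-2248430 - 2471773*1/4083057) = -3213586*(-2248430 - 2471773/4083057) = -3213586*(-9180470322283/4083057) = 29502230901104136838/4083057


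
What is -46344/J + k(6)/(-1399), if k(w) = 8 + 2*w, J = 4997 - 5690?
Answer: 21607132/323169 ≈ 66.860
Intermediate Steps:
J = -693
-46344/J + k(6)/(-1399) = -46344/(-693) + (8 + 2*6)/(-1399) = -46344*(-1/693) + (8 + 12)*(-1/1399) = 15448/231 + 20*(-1/1399) = 15448/231 - 20/1399 = 21607132/323169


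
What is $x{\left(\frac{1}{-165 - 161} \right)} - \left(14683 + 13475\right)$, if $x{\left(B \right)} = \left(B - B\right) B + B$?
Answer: $- \frac{9179509}{326} \approx -28158.0$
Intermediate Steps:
$x{\left(B \right)} = B$ ($x{\left(B \right)} = 0 B + B = 0 + B = B$)
$x{\left(\frac{1}{-165 - 161} \right)} - \left(14683 + 13475\right) = \frac{1}{-165 - 161} - \left(14683 + 13475\right) = \frac{1}{-326} - 28158 = - \frac{1}{326} - 28158 = - \frac{9179509}{326}$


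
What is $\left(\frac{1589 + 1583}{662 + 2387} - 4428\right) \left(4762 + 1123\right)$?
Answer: $- \frac{79434553000}{3049} \approx -2.6053 \cdot 10^{7}$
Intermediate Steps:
$\left(\frac{1589 + 1583}{662 + 2387} - 4428\right) \left(4762 + 1123\right) = \left(\frac{3172}{3049} - 4428\right) 5885 = \left(- \frac{13497800}{3049}\right) 5885 = - \frac{79434553000}{3049}$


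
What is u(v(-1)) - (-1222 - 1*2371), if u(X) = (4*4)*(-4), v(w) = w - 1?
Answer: 3529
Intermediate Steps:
v(w) = -1 + w
u(X) = -64 (u(X) = 16*(-4) = -64)
u(v(-1)) - (-1222 - 1*2371) = -64 - (-1222 - 1*2371) = -64 - (-1222 - 2371) = -64 - 1*(-3593) = -64 + 3593 = 3529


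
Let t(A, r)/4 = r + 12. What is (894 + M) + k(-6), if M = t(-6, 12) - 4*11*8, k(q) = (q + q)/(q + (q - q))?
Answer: 640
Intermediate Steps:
t(A, r) = 48 + 4*r (t(A, r) = 4*(r + 12) = 4*(12 + r) = 48 + 4*r)
k(q) = 2 (k(q) = (2*q)/(q + 0) = (2*q)/q = 2)
M = -256 (M = (48 + 4*12) - 4*11*8 = (48 + 48) - 44*8 = 96 - 352 = -256)
(894 + M) + k(-6) = (894 - 256) + 2 = 638 + 2 = 640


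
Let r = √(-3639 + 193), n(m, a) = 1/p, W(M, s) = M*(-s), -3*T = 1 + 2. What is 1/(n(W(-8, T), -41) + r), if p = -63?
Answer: -63/13677175 - 3969*I*√3446/13677175 ≈ -4.6062e-6 - 0.017035*I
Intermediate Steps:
T = -1 (T = -(1 + 2)/3 = -⅓*3 = -1)
W(M, s) = -M*s
n(m, a) = -1/63 (n(m, a) = 1/(-63) = -1/63)
r = I*√3446 (r = √(-3446) = I*√3446 ≈ 58.703*I)
1/(n(W(-8, T), -41) + r) = 1/(-1/63 + I*√3446)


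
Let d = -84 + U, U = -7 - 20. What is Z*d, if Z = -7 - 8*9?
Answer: 8769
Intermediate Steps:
Z = -79 (Z = -7 - 72 = -79)
U = -27
d = -111 (d = -84 - 27 = -111)
Z*d = -79*(-111) = 8769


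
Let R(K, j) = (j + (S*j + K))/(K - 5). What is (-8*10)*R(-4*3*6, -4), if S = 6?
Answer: -8000/77 ≈ -103.90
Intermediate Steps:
R(K, j) = (K + 7*j)/(-5 + K) (R(K, j) = (j + (6*j + K))/(K - 5) = (j + (K + 6*j))/(-5 + K) = (K + 7*j)/(-5 + K))
(-8*10)*R(-4*3*6, -4) = (-8*10)*((-4*3*6 + 7*(-4))/(-5 - 4*3*6)) = -80*(-12*6 - 28)/(-5 - 12*6) = -80*(-72 - 28)/(-5 - 72) = -80*(-100)/(-77) = -(-80)*(-100)/77 = -80*100/77 = -8000/77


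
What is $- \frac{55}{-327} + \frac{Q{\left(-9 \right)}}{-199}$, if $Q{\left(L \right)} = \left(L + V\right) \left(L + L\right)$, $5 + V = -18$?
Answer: $- \frac{177407}{65073} \approx -2.7263$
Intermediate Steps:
$V = -23$ ($V = -5 - 18 = -23$)
$Q{\left(L \right)} = 2 L \left(-23 + L\right)$ ($Q{\left(L \right)} = \left(L - 23\right) \left(L + L\right) = \left(-23 + L\right) 2 L = 2 L \left(-23 + L\right)$)
$- \frac{55}{-327} + \frac{Q{\left(-9 \right)}}{-199} = - \frac{55}{-327} + \frac{2 \left(-9\right) \left(-23 - 9\right)}{-199} = \left(-55\right) \left(- \frac{1}{327}\right) + 2 \left(-9\right) \left(-32\right) \left(- \frac{1}{199}\right) = \frac{55}{327} + 576 \left(- \frac{1}{199}\right) = \frac{55}{327} - \frac{576}{199} = - \frac{177407}{65073}$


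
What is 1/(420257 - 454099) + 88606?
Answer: 2998604251/33842 ≈ 88606.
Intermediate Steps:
1/(420257 - 454099) + 88606 = 1/(-33842) + 88606 = -1/33842 + 88606 = 2998604251/33842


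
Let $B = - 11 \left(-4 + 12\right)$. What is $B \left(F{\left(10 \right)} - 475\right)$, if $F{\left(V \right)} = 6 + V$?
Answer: $40392$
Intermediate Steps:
$B = -88$ ($B = \left(-11\right) 8 = -88$)
$B \left(F{\left(10 \right)} - 475\right) = - 88 \left(\left(6 + 10\right) - 475\right) = - 88 \left(16 - 475\right) = \left(-88\right) \left(-459\right) = 40392$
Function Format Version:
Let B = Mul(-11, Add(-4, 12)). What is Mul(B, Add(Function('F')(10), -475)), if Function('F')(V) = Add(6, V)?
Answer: 40392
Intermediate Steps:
B = -88 (B = Mul(-11, 8) = -88)
Mul(B, Add(Function('F')(10), -475)) = Mul(-88, Add(Add(6, 10), -475)) = Mul(-88, Add(16, -475)) = Mul(-88, -459) = 40392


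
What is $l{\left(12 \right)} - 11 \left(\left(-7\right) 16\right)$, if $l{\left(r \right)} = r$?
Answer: $1244$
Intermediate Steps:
$l{\left(12 \right)} - 11 \left(\left(-7\right) 16\right) = 12 - 11 \left(\left(-7\right) 16\right) = 12 - -1232 = 12 + 1232 = 1244$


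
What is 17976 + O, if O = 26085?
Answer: 44061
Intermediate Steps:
17976 + O = 17976 + 26085 = 44061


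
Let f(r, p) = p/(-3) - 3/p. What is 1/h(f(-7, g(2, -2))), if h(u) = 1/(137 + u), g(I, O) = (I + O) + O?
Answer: 835/6 ≈ 139.17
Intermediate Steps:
g(I, O) = I + 2*O
f(r, p) = -3/p - p/3 (f(r, p) = p*(-⅓) - 3/p = -p/3 - 3/p = -3/p - p/3)
1/h(f(-7, g(2, -2))) = 1/(1/(137 + (-3/(2 + 2*(-2)) - (2 + 2*(-2))/3))) = 1/(1/(137 + (-3/(2 - 4) - (2 - 4)/3))) = 1/(1/(137 + (-3/(-2) - ⅓*(-2)))) = 1/(1/(137 + (-3*(-½) + ⅔))) = 1/(1/(137 + (3/2 + ⅔))) = 1/(1/(137 + 13/6)) = 1/(1/(835/6)) = 1/(6/835) = 835/6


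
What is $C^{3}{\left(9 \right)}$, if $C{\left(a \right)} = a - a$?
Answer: $0$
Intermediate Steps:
$C{\left(a \right)} = 0$
$C^{3}{\left(9 \right)} = 0^{3} = 0$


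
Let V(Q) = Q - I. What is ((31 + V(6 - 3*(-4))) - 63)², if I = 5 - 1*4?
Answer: 225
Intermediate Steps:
I = 1 (I = 5 - 4 = 1)
V(Q) = -1 + Q (V(Q) = Q - 1*1 = Q - 1 = -1 + Q)
((31 + V(6 - 3*(-4))) - 63)² = ((31 + (-1 + (6 - 3*(-4)))) - 63)² = ((31 + (-1 + (6 + 12))) - 63)² = ((31 + (-1 + 18)) - 63)² = ((31 + 17) - 63)² = (48 - 63)² = (-15)² = 225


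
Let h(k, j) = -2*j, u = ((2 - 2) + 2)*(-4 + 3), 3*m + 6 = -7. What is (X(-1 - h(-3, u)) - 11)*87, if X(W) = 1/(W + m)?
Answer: -27057/28 ≈ -966.32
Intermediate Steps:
m = -13/3 (m = -2 + (1/3)*(-7) = -2 - 7/3 = -13/3 ≈ -4.3333)
u = -2 (u = (0 + 2)*(-1) = 2*(-1) = -2)
X(W) = 1/(-13/3 + W) (X(W) = 1/(W - 13/3) = 1/(-13/3 + W))
(X(-1 - h(-3, u)) - 11)*87 = (3/(-13 + 3*(-1 - (-2)*(-2))) - 11)*87 = (3/(-13 + 3*(-1 - 1*4)) - 11)*87 = (3/(-13 + 3*(-1 - 4)) - 11)*87 = (3/(-13 + 3*(-5)) - 11)*87 = (3/(-13 - 15) - 11)*87 = (3/(-28) - 11)*87 = (3*(-1/28) - 11)*87 = (-3/28 - 11)*87 = -311/28*87 = -27057/28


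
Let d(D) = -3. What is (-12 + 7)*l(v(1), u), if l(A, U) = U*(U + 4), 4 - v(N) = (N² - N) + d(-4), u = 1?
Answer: -25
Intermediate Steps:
v(N) = 7 + N - N² (v(N) = 4 - ((N² - N) - 3) = 4 - (-3 + N² - N) = 4 + (3 + N - N²) = 7 + N - N²)
l(A, U) = U*(4 + U)
(-12 + 7)*l(v(1), u) = (-12 + 7)*(1*(4 + 1)) = -5*5 = -25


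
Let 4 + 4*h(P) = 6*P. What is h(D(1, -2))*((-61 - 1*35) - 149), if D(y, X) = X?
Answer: 980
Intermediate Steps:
h(P) = -1 + 3*P/2 (h(P) = -1 + (6*P)/4 = -1 + 3*P/2)
h(D(1, -2))*((-61 - 1*35) - 149) = (-1 + (3/2)*(-2))*((-61 - 1*35) - 149) = (-1 - 3)*((-61 - 35) - 149) = -4*(-96 - 149) = -4*(-245) = 980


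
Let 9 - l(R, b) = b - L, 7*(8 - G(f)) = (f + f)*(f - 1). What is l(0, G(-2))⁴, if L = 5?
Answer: 8503056/2401 ≈ 3541.5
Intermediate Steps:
G(f) = 8 - 2*f*(-1 + f)/7 (G(f) = 8 - (f + f)*(f - 1)/7 = 8 - 2*f*(-1 + f)/7)
l(R, b) = 14 - b (l(R, b) = 9 - (b - 1*5) = 9 - (b - 5) = 9 - (-5 + b) = 9 + (5 - b) = 14 - b)
l(0, G(-2))⁴ = (14 - (8 - 2/7*(-2)² + (2/7)*(-2)))⁴ = (14 - (8 - 2/7*4 - 4/7))⁴ = (14 - (8 - 8/7 - 4/7))⁴ = (14 - 1*44/7)⁴ = (14 - 44/7)⁴ = (54/7)⁴ = 8503056/2401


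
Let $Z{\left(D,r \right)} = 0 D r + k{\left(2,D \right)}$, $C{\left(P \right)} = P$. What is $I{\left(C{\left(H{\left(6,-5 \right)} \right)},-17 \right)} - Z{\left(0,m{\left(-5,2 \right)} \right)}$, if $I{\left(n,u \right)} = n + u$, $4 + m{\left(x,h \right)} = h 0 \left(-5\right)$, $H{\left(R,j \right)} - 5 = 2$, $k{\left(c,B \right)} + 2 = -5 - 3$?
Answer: $0$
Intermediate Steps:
$k{\left(c,B \right)} = -10$ ($k{\left(c,B \right)} = -2 - 8 = -10$)
$H{\left(R,j \right)} = 7$ ($H{\left(R,j \right)} = 5 + 2 = 7$)
$m{\left(x,h \right)} = -4$ ($m{\left(x,h \right)} = -4 + h 0 \left(-5\right) = -4 + 0 \left(-5\right) = -4 + 0 = -4$)
$Z{\left(D,r \right)} = -10$ ($Z{\left(D,r \right)} = 0 D r - 10 = 0 r - 10 = 0 - 10 = -10$)
$I{\left(C{\left(H{\left(6,-5 \right)} \right)},-17 \right)} - Z{\left(0,m{\left(-5,2 \right)} \right)} = \left(7 - 17\right) - -10 = -10 + 10 = 0$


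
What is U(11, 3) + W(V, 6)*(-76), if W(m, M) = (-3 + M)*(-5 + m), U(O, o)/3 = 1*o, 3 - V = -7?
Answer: -1131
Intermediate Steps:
V = 10 (V = 3 - 1*(-7) = 3 + 7 = 10)
U(O, o) = 3*o (U(O, o) = 3*(1*o) = 3*o)
W(m, M) = (-5 + m)*(-3 + M)
U(11, 3) + W(V, 6)*(-76) = 3*3 + (15 - 5*6 - 3*10 + 6*10)*(-76) = 9 + (15 - 30 - 30 + 60)*(-76) = 9 + 15*(-76) = 9 - 1140 = -1131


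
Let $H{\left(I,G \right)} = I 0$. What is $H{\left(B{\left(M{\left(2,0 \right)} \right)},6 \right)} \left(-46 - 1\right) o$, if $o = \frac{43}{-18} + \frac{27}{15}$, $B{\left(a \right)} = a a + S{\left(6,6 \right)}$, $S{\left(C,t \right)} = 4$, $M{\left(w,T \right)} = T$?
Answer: $0$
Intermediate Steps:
$B{\left(a \right)} = 4 + a^{2}$ ($B{\left(a \right)} = a a + 4 = a^{2} + 4 = 4 + a^{2}$)
$H{\left(I,G \right)} = 0$
$o = - \frac{53}{90}$ ($o = 43 \left(- \frac{1}{18}\right) + 27 \cdot \frac{1}{15} = - \frac{43}{18} + \frac{9}{5} = - \frac{53}{90} \approx -0.58889$)
$H{\left(B{\left(M{\left(2,0 \right)} \right)},6 \right)} \left(-46 - 1\right) o = 0 \left(-46 - 1\right) \left(- \frac{53}{90}\right) = 0 \left(-47\right) \left(- \frac{53}{90}\right) = 0 \left(- \frac{53}{90}\right) = 0$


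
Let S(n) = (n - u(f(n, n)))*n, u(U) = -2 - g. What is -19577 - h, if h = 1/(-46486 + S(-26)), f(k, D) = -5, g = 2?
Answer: -898858377/45914 ≈ -19577.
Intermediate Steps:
u(U) = -4 (u(U) = -2 - 1*2 = -2 - 2 = -4)
S(n) = n*(4 + n) (S(n) = (n - 1*(-4))*n = (n + 4)*n = (4 + n)*n = n*(4 + n))
h = -1/45914 (h = 1/(-46486 - 26*(4 - 26)) = 1/(-46486 - 26*(-22)) = 1/(-46486 + 572) = 1/(-45914) = -1/45914 ≈ -2.1780e-5)
-19577 - h = -19577 - 1*(-1/45914) = -19577 + 1/45914 = -898858377/45914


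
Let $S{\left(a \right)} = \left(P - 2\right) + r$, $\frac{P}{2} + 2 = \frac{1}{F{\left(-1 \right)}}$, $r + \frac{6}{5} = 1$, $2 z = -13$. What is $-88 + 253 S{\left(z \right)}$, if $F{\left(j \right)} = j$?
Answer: $- \frac{10813}{5} \approx -2162.6$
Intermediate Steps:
$z = - \frac{13}{2}$ ($z = \frac{1}{2} \left(-13\right) = - \frac{13}{2} \approx -6.5$)
$r = - \frac{1}{5}$ ($r = - \frac{6}{5} + 1 = - \frac{1}{5} \approx -0.2$)
$P = -6$ ($P = -4 + \frac{2}{-1} = -4 + 2 \left(-1\right) = -4 - 2 = -6$)
$S{\left(a \right)} = - \frac{41}{5}$ ($S{\left(a \right)} = \left(-6 - 2\right) - \frac{1}{5} = -8 - \frac{1}{5} = - \frac{41}{5}$)
$-88 + 253 S{\left(z \right)} = -88 + 253 \left(- \frac{41}{5}\right) = -88 - \frac{10373}{5} = - \frac{10813}{5}$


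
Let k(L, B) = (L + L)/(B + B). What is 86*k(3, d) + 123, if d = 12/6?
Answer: 252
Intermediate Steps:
d = 2 (d = 12*(⅙) = 2)
k(L, B) = L/B (k(L, B) = (2*L)/((2*B)) = (2*L)*(1/(2*B)) = L/B)
86*k(3, d) + 123 = 86*(3/2) + 123 = 129 + 123 = 252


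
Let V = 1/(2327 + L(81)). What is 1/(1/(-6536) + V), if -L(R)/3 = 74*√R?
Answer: 2150344/6207 ≈ 346.44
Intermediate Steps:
L(R) = -222*√R
V = 1/329 (V = 1/(2327 - 222*√81) = 1/(2327 - 222*9) = 1/(2327 - 1998) = 1/329 ≈ 0.0030395)
1/(1/(-6536) + V) = 1/(1/(-6536) + 1/329) = 1/(-1/6536 + 1/329) = 1/(6207/2150344) = 2150344/6207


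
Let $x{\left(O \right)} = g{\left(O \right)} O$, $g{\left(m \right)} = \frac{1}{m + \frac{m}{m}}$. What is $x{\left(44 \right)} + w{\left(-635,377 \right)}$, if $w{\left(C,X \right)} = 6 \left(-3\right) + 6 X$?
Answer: $\frac{101024}{45} \approx 2245.0$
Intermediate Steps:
$w{\left(C,X \right)} = -18 + 6 X$
$g{\left(m \right)} = \frac{1}{1 + m}$ ($g{\left(m \right)} = \frac{1}{m + 1} = \frac{1}{1 + m}$)
$x{\left(O \right)} = \frac{O}{1 + O}$
$x{\left(44 \right)} + w{\left(-635,377 \right)} = \frac{44}{1 + 44} + \left(-18 + 6 \cdot 377\right) = \frac{44}{45} + \left(-18 + 2262\right) = 44 \cdot \frac{1}{45} + 2244 = \frac{44}{45} + 2244 = \frac{101024}{45}$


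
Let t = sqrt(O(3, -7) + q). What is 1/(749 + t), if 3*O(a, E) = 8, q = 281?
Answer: 2247/1682152 - sqrt(2553)/1682152 ≈ 0.0013058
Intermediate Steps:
O(a, E) = 8/3 (O(a, E) = (1/3)*8 = 8/3)
t = sqrt(2553)/3 (t = sqrt(8/3 + 281) = sqrt(851/3) = sqrt(2553)/3 ≈ 16.842)
1/(749 + t) = 1/(749 + sqrt(2553)/3)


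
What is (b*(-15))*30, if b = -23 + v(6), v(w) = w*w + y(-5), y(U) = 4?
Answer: -7650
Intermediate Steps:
v(w) = 4 + w² (v(w) = w*w + 4 = w² + 4 = 4 + w²)
b = 17 (b = -23 + (4 + 6²) = -23 + (4 + 36) = -23 + 40 = 17)
(b*(-15))*30 = (17*(-15))*30 = -255*30 = -7650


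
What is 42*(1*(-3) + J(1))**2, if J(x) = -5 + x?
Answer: 2058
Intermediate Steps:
42*(1*(-3) + J(1))**2 = 42*(1*(-3) + (-5 + 1))**2 = 42*(-3 - 4)**2 = 42*(-7)**2 = 42*49 = 2058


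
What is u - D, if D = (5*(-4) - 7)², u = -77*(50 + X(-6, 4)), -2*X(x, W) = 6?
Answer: -4348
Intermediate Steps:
X(x, W) = -3 (X(x, W) = -½*6 = -3)
u = -3619 (u = -77*(50 - 3) = -77*47 = -3619)
D = 729 (D = (-20 - 7)² = (-27)² = 729)
u - D = -3619 - 1*729 = -3619 - 729 = -4348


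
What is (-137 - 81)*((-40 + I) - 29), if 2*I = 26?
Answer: 12208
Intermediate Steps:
I = 13 (I = (1/2)*26 = 13)
(-137 - 81)*((-40 + I) - 29) = (-137 - 81)*((-40 + 13) - 29) = -218*(-27 - 29) = -218*(-56) = 12208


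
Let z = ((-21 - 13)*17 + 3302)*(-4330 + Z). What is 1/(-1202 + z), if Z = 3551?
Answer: -1/2123198 ≈ -4.7099e-7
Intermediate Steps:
z = -2121996 (z = ((-21 - 13)*17 + 3302)*(-4330 + 3551) = (-34*17 + 3302)*(-779) = (-578 + 3302)*(-779) = 2724*(-779) = -2121996)
1/(-1202 + z) = 1/(-1202 - 2121996) = 1/(-2123198) = -1/2123198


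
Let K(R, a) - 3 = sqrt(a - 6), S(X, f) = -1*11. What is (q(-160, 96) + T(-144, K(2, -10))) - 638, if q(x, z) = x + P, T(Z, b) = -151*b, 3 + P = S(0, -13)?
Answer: -1265 - 604*I ≈ -1265.0 - 604.0*I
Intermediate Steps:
S(X, f) = -11
K(R, a) = 3 + sqrt(-6 + a) (K(R, a) = 3 + sqrt(a - 6) = 3 + sqrt(-6 + a))
P = -14 (P = -3 - 11 = -14)
q(x, z) = -14 + x (q(x, z) = x - 14 = -14 + x)
(q(-160, 96) + T(-144, K(2, -10))) - 638 = ((-14 - 160) - 151*(3 + sqrt(-6 - 10))) - 638 = (-174 - 151*(3 + sqrt(-16))) - 638 = (-174 - 151*(3 + 4*I)) - 638 = (-174 + (-453 - 604*I)) - 638 = (-627 - 604*I) - 638 = -1265 - 604*I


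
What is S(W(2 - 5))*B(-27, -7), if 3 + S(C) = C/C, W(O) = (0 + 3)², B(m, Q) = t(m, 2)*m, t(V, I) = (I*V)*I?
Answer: -5832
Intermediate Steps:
t(V, I) = V*I²
B(m, Q) = 4*m² (B(m, Q) = (m*2²)*m = (m*4)*m = (4*m)*m = 4*m²)
W(O) = 9 (W(O) = 3² = 9)
S(C) = -2 (S(C) = -3 + C/C = -3 + 1 = -2)
S(W(2 - 5))*B(-27, -7) = -8*(-27)² = -8*729 = -2*2916 = -5832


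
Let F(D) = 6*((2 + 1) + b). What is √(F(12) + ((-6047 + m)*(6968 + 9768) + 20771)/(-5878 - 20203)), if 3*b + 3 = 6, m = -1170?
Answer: √3165943509685/26081 ≈ 68.222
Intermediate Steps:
b = 1 (b = -1 + (⅓)*6 = -1 + 2 = 1)
F(D) = 24 (F(D) = 6*((2 + 1) + 1) = 6*(3 + 1) = 6*4 = 24)
√(F(12) + ((-6047 + m)*(6968 + 9768) + 20771)/(-5878 - 20203)) = √(24 + ((-6047 - 1170)*(6968 + 9768) + 20771)/(-5878 - 20203)) = √(24 + (-7217*16736 + 20771)/(-26081)) = √(24 + (-120783712 + 20771)*(-1/26081)) = √(24 - 120762941*(-1/26081)) = √(24 + 120762941/26081) = √(121388885/26081) = √3165943509685/26081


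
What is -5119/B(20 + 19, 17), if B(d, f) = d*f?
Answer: -5119/663 ≈ -7.7210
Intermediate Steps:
-5119/B(20 + 19, 17) = -5119*1/(17*(20 + 19)) = -5119/(39*17) = -5119/663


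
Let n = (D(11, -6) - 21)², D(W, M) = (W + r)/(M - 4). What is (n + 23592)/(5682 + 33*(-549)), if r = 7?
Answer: -200932/103625 ≈ -1.9390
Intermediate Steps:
D(W, M) = (7 + W)/(-4 + M) (D(W, M) = (W + 7)/(M - 4) = (7 + W)/(-4 + M))
n = 12996/25 (n = ((7 + 11)/(-4 - 6) - 21)² = (18/(-10) - 21)² = (-⅒*18 - 21)² = (-9/5 - 21)² = (-114/5)² = 12996/25 ≈ 519.84)
(n + 23592)/(5682 + 33*(-549)) = (12996/25 + 23592)/(5682 + 33*(-549)) = 602796/(25*(5682 - 18117)) = (602796/25)/(-12435) = (602796/25)*(-1/12435) = -200932/103625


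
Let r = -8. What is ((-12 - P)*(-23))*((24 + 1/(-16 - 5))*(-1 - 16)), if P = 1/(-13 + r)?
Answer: -49364923/441 ≈ -1.1194e+5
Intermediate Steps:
P = -1/21 (P = 1/(-13 - 8) = 1/(-21) = -1/21 ≈ -0.047619)
((-12 - P)*(-23))*((24 + 1/(-16 - 5))*(-1 - 16)) = ((-12 - 1*(-1/21))*(-23))*((24 + 1/(-16 - 5))*(-1 - 16)) = ((-12 + 1/21)*(-23))*((24 + 1/(-21))*(-17)) = (-251/21*(-23))*((24 - 1/21)*(-17)) = 5773*((503/21)*(-17))/21 = (5773/21)*(-8551/21) = -49364923/441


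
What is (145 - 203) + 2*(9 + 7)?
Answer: -26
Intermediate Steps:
(145 - 203) + 2*(9 + 7) = -58 + 2*16 = -58 + 32 = -26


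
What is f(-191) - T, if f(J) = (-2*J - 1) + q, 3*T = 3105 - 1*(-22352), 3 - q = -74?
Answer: -24083/3 ≈ -8027.7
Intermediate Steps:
q = 77 (q = 3 - 1*(-74) = 3 + 74 = 77)
T = 25457/3 (T = (3105 - 1*(-22352))/3 = (3105 + 22352)/3 = (⅓)*25457 = 25457/3 ≈ 8485.7)
f(J) = 76 - 2*J (f(J) = (-2*J - 1) + 77 = (-1 - 2*J) + 77 = 76 - 2*J)
f(-191) - T = (76 - 2*(-191)) - 1*25457/3 = (76 + 382) - 25457/3 = 458 - 25457/3 = -24083/3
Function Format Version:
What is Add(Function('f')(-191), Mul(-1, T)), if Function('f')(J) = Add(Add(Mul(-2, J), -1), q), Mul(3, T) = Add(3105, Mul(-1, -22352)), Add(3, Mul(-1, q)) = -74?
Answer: Rational(-24083, 3) ≈ -8027.7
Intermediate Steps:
q = 77 (q = Add(3, Mul(-1, -74)) = Add(3, 74) = 77)
T = Rational(25457, 3) (T = Mul(Rational(1, 3), Add(3105, Mul(-1, -22352))) = Mul(Rational(1, 3), Add(3105, 22352)) = Mul(Rational(1, 3), 25457) = Rational(25457, 3) ≈ 8485.7)
Function('f')(J) = Add(76, Mul(-2, J)) (Function('f')(J) = Add(Add(Mul(-2, J), -1), 77) = Add(Add(-1, Mul(-2, J)), 77) = Add(76, Mul(-2, J)))
Add(Function('f')(-191), Mul(-1, T)) = Add(Add(76, Mul(-2, -191)), Mul(-1, Rational(25457, 3))) = Add(Add(76, 382), Rational(-25457, 3)) = Add(458, Rational(-25457, 3)) = Rational(-24083, 3)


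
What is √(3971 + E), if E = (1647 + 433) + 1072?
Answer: √7123 ≈ 84.398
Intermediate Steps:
E = 3152 (E = 2080 + 1072 = 3152)
√(3971 + E) = √(3971 + 3152) = √7123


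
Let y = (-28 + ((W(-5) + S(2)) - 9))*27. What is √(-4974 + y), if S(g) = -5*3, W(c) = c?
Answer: I*√6513 ≈ 80.703*I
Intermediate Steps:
S(g) = -15
y = -1539 (y = (-28 + ((-5 - 15) - 9))*27 = (-28 + (-20 - 9))*27 = (-28 - 29)*27 = -57*27 = -1539)
√(-4974 + y) = √(-4974 - 1539) = √(-6513) = I*√6513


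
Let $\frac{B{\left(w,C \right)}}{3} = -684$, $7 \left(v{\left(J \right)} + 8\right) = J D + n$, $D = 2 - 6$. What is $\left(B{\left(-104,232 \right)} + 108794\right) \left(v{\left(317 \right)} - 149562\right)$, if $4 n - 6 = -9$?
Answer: $- \frac{31969495855}{2} \approx -1.5985 \cdot 10^{10}$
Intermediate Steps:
$n = - \frac{3}{4}$ ($n = \frac{3}{2} + \frac{1}{4} \left(-9\right) = \frac{3}{2} - \frac{9}{4} = - \frac{3}{4} \approx -0.75$)
$D = -4$ ($D = 2 - 6 = -4$)
$v{\left(J \right)} = - \frac{227}{28} - \frac{4 J}{7}$ ($v{\left(J \right)} = -8 + \frac{J \left(-4\right) - \frac{3}{4}}{7} = -8 + \frac{- 4 J - \frac{3}{4}}{7} = -8 + \frac{- \frac{3}{4} - 4 J}{7} = -8 - \left(\frac{3}{28} + \frac{4 J}{7}\right) = - \frac{227}{28} - \frac{4 J}{7}$)
$B{\left(w,C \right)} = -2052$ ($B{\left(w,C \right)} = 3 \left(-684\right) = -2052$)
$\left(B{\left(-104,232 \right)} + 108794\right) \left(v{\left(317 \right)} - 149562\right) = \left(-2052 + 108794\right) \left(\left(- \frac{227}{28} - \frac{1268}{7}\right) - 149562\right) = 106742 \left(\left(- \frac{227}{28} - \frac{1268}{7}\right) - 149562\right) = 106742 \left(- \frac{757}{4} - 149562\right) = 106742 \left(- \frac{599005}{4}\right) = - \frac{31969495855}{2}$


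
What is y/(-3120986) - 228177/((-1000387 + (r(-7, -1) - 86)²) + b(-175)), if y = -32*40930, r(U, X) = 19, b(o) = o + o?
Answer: 91681045591/141330730024 ≈ 0.64870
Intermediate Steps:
b(o) = 2*o
y = -1309760
y/(-3120986) - 228177/((-1000387 + (r(-7, -1) - 86)²) + b(-175)) = -1309760/(-3120986) - 228177/((-1000387 + (19 - 86)²) + 2*(-175)) = -1309760*(-1/3120986) - 228177/((-1000387 + (-67)²) - 350) = 654880/1560493 - 228177/((-1000387 + 4489) - 350) = 654880/1560493 - 228177/(-995898 - 350) = 654880/1560493 - 228177/(-996248) = 654880/1560493 - 228177*(-1/996248) = 654880/1560493 + 228177/996248 = 91681045591/141330730024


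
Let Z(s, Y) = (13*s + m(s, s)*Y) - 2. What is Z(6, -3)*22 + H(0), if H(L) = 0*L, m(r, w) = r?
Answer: 1276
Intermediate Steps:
Z(s, Y) = -2 + 13*s + Y*s (Z(s, Y) = (13*s + s*Y) - 2 = (13*s + Y*s) - 2 = -2 + 13*s + Y*s)
H(L) = 0
Z(6, -3)*22 + H(0) = (-2 + 13*6 - 3*6)*22 + 0 = (-2 + 78 - 18)*22 + 0 = 58*22 + 0 = 1276 + 0 = 1276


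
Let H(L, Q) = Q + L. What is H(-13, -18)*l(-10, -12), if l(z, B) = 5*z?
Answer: 1550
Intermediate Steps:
H(L, Q) = L + Q
H(-13, -18)*l(-10, -12) = (-13 - 18)*(5*(-10)) = -31*(-50) = 1550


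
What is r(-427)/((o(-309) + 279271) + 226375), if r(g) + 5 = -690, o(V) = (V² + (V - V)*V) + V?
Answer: -695/600818 ≈ -0.0011568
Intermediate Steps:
o(V) = V + V² (o(V) = (V² + 0*V) + V = (V² + 0) + V = V² + V = V + V²)
r(g) = -695 (r(g) = -5 - 690 = -695)
r(-427)/((o(-309) + 279271) + 226375) = -695/((-309*(1 - 309) + 279271) + 226375) = -695/((-309*(-308) + 279271) + 226375) = -695/((95172 + 279271) + 226375) = -695/(374443 + 226375) = -695/600818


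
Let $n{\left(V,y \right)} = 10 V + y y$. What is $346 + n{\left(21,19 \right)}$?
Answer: $917$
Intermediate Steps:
$n{\left(V,y \right)} = y^{2} + 10 V$ ($n{\left(V,y \right)} = 10 V + y^{2} = y^{2} + 10 V$)
$346 + n{\left(21,19 \right)} = 346 + \left(19^{2} + 10 \cdot 21\right) = 346 + \left(361 + 210\right) = 346 + 571 = 917$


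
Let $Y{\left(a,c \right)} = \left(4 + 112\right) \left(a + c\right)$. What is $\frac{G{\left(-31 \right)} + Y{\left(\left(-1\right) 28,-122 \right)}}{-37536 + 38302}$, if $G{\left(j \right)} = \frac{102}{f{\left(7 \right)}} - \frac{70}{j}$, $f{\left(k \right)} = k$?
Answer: $- \frac{1886074}{83111} \approx -22.693$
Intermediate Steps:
$Y{\left(a,c \right)} = 116 a + 116 c$ ($Y{\left(a,c \right)} = 116 \left(a + c\right) = 116 a + 116 c$)
$G{\left(j \right)} = \frac{102}{7} - \frac{70}{j}$
$\frac{G{\left(-31 \right)} + Y{\left(\left(-1\right) 28,-122 \right)}}{-37536 + 38302} = \frac{\left(\frac{102}{7} - \frac{70}{-31}\right) + \left(116 \left(\left(-1\right) 28\right) + 116 \left(-122\right)\right)}{-37536 + 38302} = \frac{\left(\frac{102}{7} - - \frac{70}{31}\right) + \left(116 \left(-28\right) - 14152\right)}{766} = \left(\left(\frac{102}{7} + \frac{70}{31}\right) - 17400\right) \frac{1}{766} = \left(\frac{3652}{217} - 17400\right) \frac{1}{766} = \left(- \frac{3772148}{217}\right) \frac{1}{766} = - \frac{1886074}{83111}$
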